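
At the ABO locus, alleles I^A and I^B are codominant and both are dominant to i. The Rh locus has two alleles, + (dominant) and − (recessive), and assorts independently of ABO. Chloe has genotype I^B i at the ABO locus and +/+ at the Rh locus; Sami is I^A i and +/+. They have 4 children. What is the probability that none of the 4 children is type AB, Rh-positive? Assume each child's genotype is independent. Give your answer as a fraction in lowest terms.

81/256

ABO cross I^B i × I^A i → 1/4 O, 1/4 A, 1/4 B, 1/4 AB.
Rh cross +/+ × +/+ → 1 Rh+; so P(type AB, Rh-positive) = 1/4 × 1 = 1/4 per child.
P(not type AB, Rh-positive) = 3/4 for one child; (3/4)^4 = 81/256.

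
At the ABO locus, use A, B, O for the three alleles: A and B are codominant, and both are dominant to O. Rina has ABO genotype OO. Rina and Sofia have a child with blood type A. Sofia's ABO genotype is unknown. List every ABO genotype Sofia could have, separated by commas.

For each candidate genotype of Sofia, check whether crossing it with OO can produce every observed child phenotype.
  AA → possible child types {A} ✓
  AB → possible child types {A, B} ✓
  AO → possible child types {O, A} ✓
  BB → possible child types {B} ✗
  BO → possible child types {O, B} ✗
  OO → possible child types {O} ✗

AA, AB, AO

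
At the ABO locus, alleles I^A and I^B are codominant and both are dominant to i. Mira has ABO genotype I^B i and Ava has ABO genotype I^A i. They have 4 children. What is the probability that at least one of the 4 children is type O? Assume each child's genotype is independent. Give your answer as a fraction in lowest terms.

ABO cross I^B i × I^A i → 1/4 O, 1/4 A, 1/4 B, 1/4 AB.
So P(type O) = 1/4 per child.
P(none) = (3/4)^4 = 81/256; P(at least one) = 1 − 81/256 = 175/256.

175/256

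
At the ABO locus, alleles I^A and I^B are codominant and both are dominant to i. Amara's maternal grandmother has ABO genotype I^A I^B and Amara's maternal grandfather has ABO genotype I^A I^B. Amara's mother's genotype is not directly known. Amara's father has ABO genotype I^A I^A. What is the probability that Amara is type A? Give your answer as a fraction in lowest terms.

Amara's mother's ABO genotype from I^A I^B × I^A I^B: 1/4 I^A I^A, 1/2 I^A I^B, 1/4 I^B I^B.
Crossing each possibility with the father I^A I^A and summing P(type A): 1/4·1 + 1/2·1/2 + 1/4·0 = 1/2.

1/2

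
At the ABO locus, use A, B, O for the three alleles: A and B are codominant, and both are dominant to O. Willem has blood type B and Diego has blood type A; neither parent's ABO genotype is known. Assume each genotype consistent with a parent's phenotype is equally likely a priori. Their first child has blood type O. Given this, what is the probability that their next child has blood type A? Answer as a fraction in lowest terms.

Possible genotypes: Willem ∈ {BB, BO}; Diego ∈ {AA, AO}.
Weight each parental genotype pair by prior × P(type-O child):
  BO × AO: posterior weight 1; P(next child type A) = 1/4.
Weighted sum = 1/4.

1/4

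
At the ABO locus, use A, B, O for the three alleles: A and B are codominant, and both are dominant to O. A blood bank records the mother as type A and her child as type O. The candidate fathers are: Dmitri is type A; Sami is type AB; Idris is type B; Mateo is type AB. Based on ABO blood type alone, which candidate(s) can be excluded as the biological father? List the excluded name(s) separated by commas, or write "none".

A candidate is excluded only if no genotype consistent with his phenotype could produce a type O child with a type A mother.
Sami (type AB): no genotype consistent with that phenotype can produce a type-O child with a type-A mother.
Mateo (type AB): no genotype consistent with that phenotype can produce a type-O child with a type-A mother.

Sami, Mateo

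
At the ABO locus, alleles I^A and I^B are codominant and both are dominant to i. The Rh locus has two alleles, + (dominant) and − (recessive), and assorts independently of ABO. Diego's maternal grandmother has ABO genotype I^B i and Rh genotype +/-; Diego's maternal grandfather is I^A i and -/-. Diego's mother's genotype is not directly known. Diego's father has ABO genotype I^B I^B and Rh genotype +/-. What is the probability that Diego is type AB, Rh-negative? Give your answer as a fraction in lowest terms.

3/32

Diego's mother's ABO genotype from I^B i × I^A i: 1/4 I^A I^B, 1/4 I^A i, 1/4 I^B i, 1/4 i i.
Crossing each possibility with the father I^B I^B and summing P(type AB): 1/4·1/2 + 1/4·1/2 + 1/4·0 + 1/4·0 = 1/4.
Similarly for Rh via the mother's Rh distribution: P(Rh-) = 3/8.
Independent loci: 1/4 × 3/8 = 3/32.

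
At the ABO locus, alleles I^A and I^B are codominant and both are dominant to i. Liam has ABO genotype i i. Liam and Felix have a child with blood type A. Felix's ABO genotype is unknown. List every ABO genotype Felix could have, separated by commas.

I^A I^A, I^A I^B, I^A i

For each candidate genotype of Felix, check whether crossing it with i i can produce every observed child phenotype.
  I^A I^A → possible child types {A} ✓
  I^A I^B → possible child types {A, B} ✓
  I^A i → possible child types {O, A} ✓
  I^B I^B → possible child types {B} ✗
  I^B i → possible child types {O, B} ✗
  i i → possible child types {O} ✗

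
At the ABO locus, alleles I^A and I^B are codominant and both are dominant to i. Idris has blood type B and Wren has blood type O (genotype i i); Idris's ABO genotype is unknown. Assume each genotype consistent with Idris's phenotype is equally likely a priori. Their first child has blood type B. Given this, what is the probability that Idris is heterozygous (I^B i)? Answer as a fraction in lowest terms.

1/3

Possible genotypes: Idris ∈ {I^B I^B, I^B i}; Wren ∈ {i i}.
Weight each parental genotype pair by prior × P(type-B child):
  I^B I^B × i i: posterior weight 2/3.
  I^B i × i i: posterior weight 1/3.
Sum the posterior weight over pairs where Idris is I^B i: 1/3.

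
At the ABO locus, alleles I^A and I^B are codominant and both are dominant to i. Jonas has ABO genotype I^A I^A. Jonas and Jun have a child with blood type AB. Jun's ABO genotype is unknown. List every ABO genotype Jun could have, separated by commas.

I^A I^B, I^B I^B, I^B i

For each candidate genotype of Jun, check whether crossing it with I^A I^A can produce every observed child phenotype.
  I^A I^A → possible child types {A} ✗
  I^A I^B → possible child types {A, AB} ✓
  I^A i → possible child types {A} ✗
  I^B I^B → possible child types {AB} ✓
  I^B i → possible child types {A, AB} ✓
  i i → possible child types {A} ✗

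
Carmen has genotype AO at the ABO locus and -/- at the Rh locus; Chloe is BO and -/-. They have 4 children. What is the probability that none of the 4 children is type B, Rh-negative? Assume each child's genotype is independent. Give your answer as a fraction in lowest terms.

ABO cross AO × BO → 1/4 O, 1/4 A, 1/4 B, 1/4 AB.
Rh cross -/- × -/- → 1 Rh-; so P(type B, Rh-negative) = 1/4 × 1 = 1/4 per child.
P(not type B, Rh-negative) = 3/4 for one child; (3/4)^4 = 81/256.

81/256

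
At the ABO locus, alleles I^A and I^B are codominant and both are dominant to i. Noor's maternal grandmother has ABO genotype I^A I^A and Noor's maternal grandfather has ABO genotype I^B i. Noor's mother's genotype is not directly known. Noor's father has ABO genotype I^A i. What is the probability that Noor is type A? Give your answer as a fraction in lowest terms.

Noor's mother's ABO genotype from I^A I^A × I^B i: 1/2 I^A I^B, 1/2 I^A i.
Crossing each possibility with the father I^A i and summing P(type A): 1/2·1/2 + 1/2·3/4 = 5/8.

5/8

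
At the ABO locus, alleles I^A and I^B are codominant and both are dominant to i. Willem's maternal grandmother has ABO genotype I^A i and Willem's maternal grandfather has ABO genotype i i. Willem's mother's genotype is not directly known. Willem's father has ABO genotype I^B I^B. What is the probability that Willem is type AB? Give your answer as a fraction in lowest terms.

1/4

Willem's mother's ABO genotype from I^A i × i i: 1/2 I^A i, 1/2 i i.
Crossing each possibility with the father I^B I^B and summing P(type AB): 1/2·1/2 + 1/2·0 = 1/4.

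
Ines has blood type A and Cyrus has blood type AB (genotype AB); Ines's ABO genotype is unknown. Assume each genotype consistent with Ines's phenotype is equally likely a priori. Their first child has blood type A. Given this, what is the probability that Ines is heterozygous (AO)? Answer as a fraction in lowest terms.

1/2

Possible genotypes: Ines ∈ {AA, AO}; Cyrus ∈ {AB}.
Weight each parental genotype pair by prior × P(type-A child):
  AA × AB: posterior weight 1/2.
  AO × AB: posterior weight 1/2.
Sum the posterior weight over pairs where Ines is AO: 1/2.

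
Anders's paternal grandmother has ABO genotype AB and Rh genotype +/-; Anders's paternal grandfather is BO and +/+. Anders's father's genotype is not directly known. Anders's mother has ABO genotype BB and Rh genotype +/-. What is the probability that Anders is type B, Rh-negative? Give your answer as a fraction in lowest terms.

Anders's father's ABO genotype from AB × BO: 1/4 AB, 1/4 AO, 1/4 BB, 1/4 BO.
Crossing each possibility with the mother BB and summing P(type B): 1/4·1/2 + 1/4·1/2 + 1/4·1 + 1/4·1 = 3/4.
Similarly for Rh via the father's Rh distribution: P(Rh-) = 1/8.
Independent loci: 3/4 × 1/8 = 3/32.

3/32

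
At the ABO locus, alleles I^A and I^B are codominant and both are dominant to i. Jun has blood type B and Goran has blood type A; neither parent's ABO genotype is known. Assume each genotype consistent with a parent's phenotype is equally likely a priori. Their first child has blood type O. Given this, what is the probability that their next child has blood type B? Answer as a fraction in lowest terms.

1/4

Possible genotypes: Jun ∈ {I^B I^B, I^B i}; Goran ∈ {I^A I^A, I^A i}.
Weight each parental genotype pair by prior × P(type-O child):
  I^B i × I^A i: posterior weight 1; P(next child type B) = 1/4.
Weighted sum = 1/4.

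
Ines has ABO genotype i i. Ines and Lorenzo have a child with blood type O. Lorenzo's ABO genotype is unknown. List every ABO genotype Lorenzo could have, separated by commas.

I^A i, I^B i, i i

For each candidate genotype of Lorenzo, check whether crossing it with i i can produce every observed child phenotype.
  I^A I^A → possible child types {A} ✗
  I^A I^B → possible child types {A, B} ✗
  I^A i → possible child types {O, A} ✓
  I^B I^B → possible child types {B} ✗
  I^B i → possible child types {O, B} ✓
  i i → possible child types {O} ✓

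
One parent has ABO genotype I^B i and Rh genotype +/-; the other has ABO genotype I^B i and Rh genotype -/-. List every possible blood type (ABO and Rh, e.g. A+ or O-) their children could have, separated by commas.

Gametes from I^B i × I^B i give offspring ABO genotypes I^B I^B, I^B i, i i, i.e. phenotypes O, B.
Rh cross +/- × -/- → phenotypes Rh+, Rh-.
Combining independently: O+, O-, B+, B-.

O+, O-, B+, B-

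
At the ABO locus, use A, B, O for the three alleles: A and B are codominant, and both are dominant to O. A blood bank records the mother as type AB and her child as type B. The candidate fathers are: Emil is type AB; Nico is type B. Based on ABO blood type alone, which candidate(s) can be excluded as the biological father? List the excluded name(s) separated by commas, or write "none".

none

A candidate is excluded only if no genotype consistent with his phenotype could produce a type B child with a type AB mother.
Every candidate has at least one consistent genotype combination, so none can be excluded.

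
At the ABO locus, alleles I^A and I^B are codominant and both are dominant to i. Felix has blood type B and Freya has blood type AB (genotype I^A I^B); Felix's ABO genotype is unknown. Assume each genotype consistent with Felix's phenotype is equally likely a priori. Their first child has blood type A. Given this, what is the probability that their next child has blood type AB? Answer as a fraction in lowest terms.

Possible genotypes: Felix ∈ {I^B I^B, I^B i}; Freya ∈ {I^A I^B}.
Weight each parental genotype pair by prior × P(type-A child):
  I^B i × I^A I^B: posterior weight 1; P(next child type AB) = 1/4.
Weighted sum = 1/4.

1/4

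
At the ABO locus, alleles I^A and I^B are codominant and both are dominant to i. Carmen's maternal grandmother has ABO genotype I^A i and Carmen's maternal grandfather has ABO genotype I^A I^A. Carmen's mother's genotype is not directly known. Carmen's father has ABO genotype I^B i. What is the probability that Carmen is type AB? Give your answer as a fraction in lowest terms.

Carmen's mother's ABO genotype from I^A i × I^A I^A: 1/2 I^A I^A, 1/2 I^A i.
Crossing each possibility with the father I^B i and summing P(type AB): 1/2·1/2 + 1/2·1/4 = 3/8.

3/8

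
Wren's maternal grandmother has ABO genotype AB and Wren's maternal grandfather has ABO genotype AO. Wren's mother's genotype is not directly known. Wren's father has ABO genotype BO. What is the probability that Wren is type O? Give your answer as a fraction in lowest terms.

Wren's mother's ABO genotype from AB × AO: 1/4 AA, 1/4 AB, 1/4 AO, 1/4 BO.
Crossing each possibility with the father BO and summing P(type O): 1/4·0 + 1/4·0 + 1/4·1/4 + 1/4·1/4 = 1/8.

1/8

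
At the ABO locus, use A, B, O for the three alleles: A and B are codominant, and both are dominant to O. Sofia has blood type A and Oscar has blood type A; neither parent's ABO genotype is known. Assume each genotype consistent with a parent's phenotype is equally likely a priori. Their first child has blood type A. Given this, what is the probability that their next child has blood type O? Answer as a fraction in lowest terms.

Possible genotypes: Sofia ∈ {AA, AO}; Oscar ∈ {AA, AO}.
Weight each parental genotype pair by prior × P(type-A child):
  AA × AA: posterior weight 4/15; P(next child type O) = 0.
  AA × AO: posterior weight 4/15; P(next child type O) = 0.
  AO × AA: posterior weight 4/15; P(next child type O) = 0.
  AO × AO: posterior weight 1/5; P(next child type O) = 1/4.
Weighted sum = 1/20.

1/20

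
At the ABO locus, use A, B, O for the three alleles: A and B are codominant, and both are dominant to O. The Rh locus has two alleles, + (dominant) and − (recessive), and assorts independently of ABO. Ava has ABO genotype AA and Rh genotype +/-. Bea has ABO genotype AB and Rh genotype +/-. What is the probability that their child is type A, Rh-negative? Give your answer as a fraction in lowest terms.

ABO cross AA × AB → offspring phenotypes: 1/2 A, 1/2 AB.
Rh cross +/- × +/- → 3/4 Rh+, 1/4 Rh-.
Independent loci: P(type A, Rh-negative) = 1/2 × 1/4 = 1/8.

1/8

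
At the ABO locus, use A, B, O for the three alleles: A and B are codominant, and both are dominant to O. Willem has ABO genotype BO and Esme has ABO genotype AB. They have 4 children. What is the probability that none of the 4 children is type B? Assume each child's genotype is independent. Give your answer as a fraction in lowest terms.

1/16

ABO cross BO × AB → 1/4 A, 1/2 B, 1/4 AB.
So P(type B) = 1/2 per child.
P(not type B) = 1/2 for one child; (1/2)^4 = 1/16.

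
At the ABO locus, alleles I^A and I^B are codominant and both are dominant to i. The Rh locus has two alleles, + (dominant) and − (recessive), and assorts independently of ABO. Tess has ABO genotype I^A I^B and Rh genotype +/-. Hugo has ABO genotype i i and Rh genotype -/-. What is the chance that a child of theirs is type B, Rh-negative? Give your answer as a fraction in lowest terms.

1/4

ABO cross I^A I^B × i i → offspring phenotypes: 1/2 A, 1/2 B.
Rh cross +/- × -/- → 1/2 Rh+, 1/2 Rh-.
Independent loci: P(type B, Rh-negative) = 1/2 × 1/2 = 1/4.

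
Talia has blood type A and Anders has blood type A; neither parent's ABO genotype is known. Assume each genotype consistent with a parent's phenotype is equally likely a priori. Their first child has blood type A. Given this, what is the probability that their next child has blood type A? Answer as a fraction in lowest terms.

Possible genotypes: Talia ∈ {AA, AO}; Anders ∈ {AA, AO}.
Weight each parental genotype pair by prior × P(type-A child):
  AA × AA: posterior weight 4/15; P(next child type A) = 1.
  AA × AO: posterior weight 4/15; P(next child type A) = 1.
  AO × AA: posterior weight 4/15; P(next child type A) = 1.
  AO × AO: posterior weight 1/5; P(next child type A) = 3/4.
Weighted sum = 19/20.

19/20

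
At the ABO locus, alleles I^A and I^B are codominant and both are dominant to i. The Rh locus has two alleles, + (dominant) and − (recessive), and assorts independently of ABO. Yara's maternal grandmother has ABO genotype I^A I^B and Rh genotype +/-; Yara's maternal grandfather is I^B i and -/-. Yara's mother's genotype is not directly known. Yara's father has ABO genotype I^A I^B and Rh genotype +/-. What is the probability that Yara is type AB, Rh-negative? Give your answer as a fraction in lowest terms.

9/64

Yara's mother's ABO genotype from I^A I^B × I^B i: 1/4 I^A I^B, 1/4 I^A i, 1/4 I^B I^B, 1/4 I^B i.
Crossing each possibility with the father I^A I^B and summing P(type AB): 1/4·1/2 + 1/4·1/4 + 1/4·1/2 + 1/4·1/4 = 3/8.
Similarly for Rh via the mother's Rh distribution: P(Rh-) = 3/8.
Independent loci: 3/8 × 3/8 = 9/64.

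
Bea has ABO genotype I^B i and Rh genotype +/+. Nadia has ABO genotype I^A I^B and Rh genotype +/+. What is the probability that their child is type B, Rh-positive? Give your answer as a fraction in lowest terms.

ABO cross I^B i × I^A I^B → offspring phenotypes: 1/4 A, 1/2 B, 1/4 AB.
Rh cross +/+ × +/+ → 1 Rh+.
Independent loci: P(type B, Rh-positive) = 1/2 × 1 = 1/2.

1/2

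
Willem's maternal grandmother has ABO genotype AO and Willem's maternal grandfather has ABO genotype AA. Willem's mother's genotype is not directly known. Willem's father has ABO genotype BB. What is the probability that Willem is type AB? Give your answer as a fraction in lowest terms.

Willem's mother's ABO genotype from AO × AA: 1/2 AA, 1/2 AO.
Crossing each possibility with the father BB and summing P(type AB): 1/2·1 + 1/2·1/2 = 3/4.

3/4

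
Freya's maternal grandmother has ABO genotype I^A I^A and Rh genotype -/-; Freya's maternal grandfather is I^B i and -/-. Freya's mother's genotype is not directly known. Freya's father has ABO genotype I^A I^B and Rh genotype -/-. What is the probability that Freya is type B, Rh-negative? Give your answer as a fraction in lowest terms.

Freya's mother's ABO genotype from I^A I^A × I^B i: 1/2 I^A I^B, 1/2 I^A i.
Crossing each possibility with the father I^A I^B and summing P(type B): 1/2·1/4 + 1/2·1/4 = 1/4.
Similarly for Rh via the mother's Rh distribution: P(Rh-) = 1.
Independent loci: 1/4 × 1 = 1/4.

1/4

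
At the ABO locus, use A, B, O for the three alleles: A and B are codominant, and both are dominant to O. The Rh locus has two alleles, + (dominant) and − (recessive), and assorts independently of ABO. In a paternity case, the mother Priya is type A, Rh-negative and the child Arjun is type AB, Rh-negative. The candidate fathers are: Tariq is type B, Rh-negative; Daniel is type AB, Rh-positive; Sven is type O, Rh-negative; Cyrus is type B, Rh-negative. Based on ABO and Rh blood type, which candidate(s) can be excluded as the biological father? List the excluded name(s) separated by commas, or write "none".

Sven

A candidate is excluded only if no genotype consistent with his phenotype could produce a type AB, Rh-negative child with a type A, Rh-negative mother.
Sven (type O, Rh-): no genotype consistent with that phenotype can produce a type-AB Rh- child with a type-A mother.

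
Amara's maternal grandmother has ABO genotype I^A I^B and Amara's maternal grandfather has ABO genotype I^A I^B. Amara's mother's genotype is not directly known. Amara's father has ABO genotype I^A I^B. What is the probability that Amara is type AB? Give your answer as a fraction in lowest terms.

1/2

Amara's mother's ABO genotype from I^A I^B × I^A I^B: 1/4 I^A I^A, 1/2 I^A I^B, 1/4 I^B I^B.
Crossing each possibility with the father I^A I^B and summing P(type AB): 1/4·1/2 + 1/2·1/2 + 1/4·1/2 = 1/2.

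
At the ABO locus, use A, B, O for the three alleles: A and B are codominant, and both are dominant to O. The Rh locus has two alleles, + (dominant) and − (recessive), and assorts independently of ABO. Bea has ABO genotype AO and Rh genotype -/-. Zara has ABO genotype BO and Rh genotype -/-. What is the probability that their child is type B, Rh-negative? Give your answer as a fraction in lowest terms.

1/4

ABO cross AO × BO → offspring phenotypes: 1/4 O, 1/4 A, 1/4 B, 1/4 AB.
Rh cross -/- × -/- → 1 Rh-.
Independent loci: P(type B, Rh-negative) = 1/4 × 1 = 1/4.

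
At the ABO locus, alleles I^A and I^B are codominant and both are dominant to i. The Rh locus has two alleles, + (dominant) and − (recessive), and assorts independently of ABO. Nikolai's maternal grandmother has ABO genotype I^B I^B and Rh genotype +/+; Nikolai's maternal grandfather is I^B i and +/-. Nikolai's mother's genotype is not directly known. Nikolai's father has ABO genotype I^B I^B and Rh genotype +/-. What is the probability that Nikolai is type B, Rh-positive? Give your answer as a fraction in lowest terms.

Nikolai's mother's ABO genotype from I^B I^B × I^B i: 1/2 I^B I^B, 1/2 I^B i.
Crossing each possibility with the father I^B I^B and summing P(type B): 1/2·1 + 1/2·1 = 1.
Similarly for Rh via the mother's Rh distribution: P(Rh+) = 7/8.
Independent loci: 1 × 7/8 = 7/8.

7/8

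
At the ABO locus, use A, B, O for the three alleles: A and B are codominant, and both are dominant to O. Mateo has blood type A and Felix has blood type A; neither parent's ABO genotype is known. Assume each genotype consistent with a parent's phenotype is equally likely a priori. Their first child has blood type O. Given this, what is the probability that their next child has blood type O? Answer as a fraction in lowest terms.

1/4

Possible genotypes: Mateo ∈ {AA, AO}; Felix ∈ {AA, AO}.
Weight each parental genotype pair by prior × P(type-O child):
  AO × AO: posterior weight 1; P(next child type O) = 1/4.
Weighted sum = 1/4.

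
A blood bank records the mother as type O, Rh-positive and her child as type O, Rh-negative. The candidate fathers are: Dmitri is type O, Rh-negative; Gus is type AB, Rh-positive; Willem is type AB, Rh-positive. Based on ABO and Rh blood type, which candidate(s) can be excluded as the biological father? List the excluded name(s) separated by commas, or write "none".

A candidate is excluded only if no genotype consistent with his phenotype could produce a type O, Rh-negative child with a type O, Rh-positive mother.
Gus (type AB, Rh+): no genotype consistent with that phenotype can produce a type-O Rh- child with a type-O mother.
Willem (type AB, Rh+): no genotype consistent with that phenotype can produce a type-O Rh- child with a type-O mother.

Gus, Willem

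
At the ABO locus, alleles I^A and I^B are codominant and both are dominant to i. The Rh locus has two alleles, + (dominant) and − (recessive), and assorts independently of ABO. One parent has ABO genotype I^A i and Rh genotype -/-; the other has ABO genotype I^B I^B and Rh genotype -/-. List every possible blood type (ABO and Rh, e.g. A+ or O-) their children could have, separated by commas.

B-, AB-

Gametes from I^A i × I^B I^B give offspring ABO genotypes I^A I^B, I^B i, i.e. phenotypes B, AB.
Rh cross -/- × -/- → phenotypes Rh-.
Combining independently: B-, AB-.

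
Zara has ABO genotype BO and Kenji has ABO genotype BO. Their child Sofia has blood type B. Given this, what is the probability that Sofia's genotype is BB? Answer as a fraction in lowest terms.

Cross BO × BO → 1/4 BB, 1/2 BO, 1/4 OO.
Type-B genotypes among offspring: BB (1/4), BO (1/2); total 3/4.
P(BB | type B) = (1/4) / (3/4) = 1/3.

1/3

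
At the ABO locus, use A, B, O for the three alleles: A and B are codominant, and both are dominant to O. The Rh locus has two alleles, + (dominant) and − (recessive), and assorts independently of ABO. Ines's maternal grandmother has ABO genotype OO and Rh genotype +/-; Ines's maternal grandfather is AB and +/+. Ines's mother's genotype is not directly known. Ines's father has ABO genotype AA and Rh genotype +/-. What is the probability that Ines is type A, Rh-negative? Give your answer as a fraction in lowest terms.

3/32

Ines's mother's ABO genotype from OO × AB: 1/2 AO, 1/2 BO.
Crossing each possibility with the father AA and summing P(type A): 1/2·1 + 1/2·1/2 = 3/4.
Similarly for Rh via the mother's Rh distribution: P(Rh-) = 1/8.
Independent loci: 3/4 × 1/8 = 3/32.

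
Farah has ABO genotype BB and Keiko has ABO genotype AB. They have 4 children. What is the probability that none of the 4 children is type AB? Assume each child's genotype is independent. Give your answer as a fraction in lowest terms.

ABO cross BB × AB → 1/2 B, 1/2 AB.
So P(type AB) = 1/2 per child.
P(not type AB) = 1/2 for one child; (1/2)^4 = 1/16.

1/16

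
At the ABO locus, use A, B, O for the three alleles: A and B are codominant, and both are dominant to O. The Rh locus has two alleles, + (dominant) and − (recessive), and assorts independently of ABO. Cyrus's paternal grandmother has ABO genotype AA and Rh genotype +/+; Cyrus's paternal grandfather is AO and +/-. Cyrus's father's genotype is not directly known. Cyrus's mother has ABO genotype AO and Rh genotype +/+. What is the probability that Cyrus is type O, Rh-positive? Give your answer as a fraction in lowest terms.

1/8

Cyrus's father's ABO genotype from AA × AO: 1/2 AA, 1/2 AO.
Crossing each possibility with the mother AO and summing P(type O): 1/2·0 + 1/2·1/4 = 1/8.
Similarly for Rh via the father's Rh distribution: P(Rh+) = 1.
Independent loci: 1/8 × 1 = 1/8.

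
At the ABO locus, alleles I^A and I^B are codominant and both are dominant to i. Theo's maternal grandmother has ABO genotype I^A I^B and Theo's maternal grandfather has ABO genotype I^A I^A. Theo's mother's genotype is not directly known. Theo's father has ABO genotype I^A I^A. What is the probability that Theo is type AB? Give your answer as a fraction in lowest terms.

1/4

Theo's mother's ABO genotype from I^A I^B × I^A I^A: 1/2 I^A I^A, 1/2 I^A I^B.
Crossing each possibility with the father I^A I^A and summing P(type AB): 1/2·0 + 1/2·1/2 = 1/4.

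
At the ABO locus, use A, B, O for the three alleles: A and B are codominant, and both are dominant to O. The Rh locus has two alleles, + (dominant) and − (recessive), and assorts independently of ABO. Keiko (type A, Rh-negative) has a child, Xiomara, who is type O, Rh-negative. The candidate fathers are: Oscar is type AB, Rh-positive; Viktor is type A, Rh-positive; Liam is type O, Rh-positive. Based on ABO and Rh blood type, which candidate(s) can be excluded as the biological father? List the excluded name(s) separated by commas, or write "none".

A candidate is excluded only if no genotype consistent with his phenotype could produce a type O, Rh-negative child with a type A, Rh-negative mother.
Oscar (type AB, Rh+): no genotype consistent with that phenotype can produce a type-O Rh- child with a type-A mother.

Oscar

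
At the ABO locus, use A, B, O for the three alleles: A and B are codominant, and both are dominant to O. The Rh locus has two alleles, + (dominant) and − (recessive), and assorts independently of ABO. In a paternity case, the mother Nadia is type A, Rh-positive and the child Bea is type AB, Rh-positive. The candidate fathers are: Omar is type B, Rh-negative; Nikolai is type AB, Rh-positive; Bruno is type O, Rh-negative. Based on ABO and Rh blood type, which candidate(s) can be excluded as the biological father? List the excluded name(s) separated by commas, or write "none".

A candidate is excluded only if no genotype consistent with his phenotype could produce a type AB, Rh-positive child with a type A, Rh-positive mother.
Bruno (type O, Rh-): no genotype consistent with that phenotype can produce a type-AB Rh+ child with a type-A mother.

Bruno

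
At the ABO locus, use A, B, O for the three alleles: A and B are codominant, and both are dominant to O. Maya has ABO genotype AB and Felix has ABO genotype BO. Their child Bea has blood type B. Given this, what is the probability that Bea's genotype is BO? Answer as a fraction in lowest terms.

Cross AB × BO → 1/4 AB, 1/4 AO, 1/4 BB, 1/4 BO.
Type-B genotypes among offspring: BB (1/4), BO (1/4); total 1/2.
P(BO | type B) = (1/4) / (1/2) = 1/2.

1/2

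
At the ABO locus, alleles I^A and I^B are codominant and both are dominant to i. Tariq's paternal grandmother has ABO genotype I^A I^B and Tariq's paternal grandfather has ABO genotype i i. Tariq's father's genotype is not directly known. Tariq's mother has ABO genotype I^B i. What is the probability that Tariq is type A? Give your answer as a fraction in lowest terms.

Tariq's father's ABO genotype from I^A I^B × i i: 1/2 I^A i, 1/2 I^B i.
Crossing each possibility with the mother I^B i and summing P(type A): 1/2·1/4 + 1/2·0 = 1/8.

1/8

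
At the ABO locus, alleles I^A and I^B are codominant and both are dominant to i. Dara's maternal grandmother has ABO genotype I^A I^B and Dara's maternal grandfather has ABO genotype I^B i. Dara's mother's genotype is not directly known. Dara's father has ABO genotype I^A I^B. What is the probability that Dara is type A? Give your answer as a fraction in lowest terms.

1/4

Dara's mother's ABO genotype from I^A I^B × I^B i: 1/4 I^A I^B, 1/4 I^A i, 1/4 I^B I^B, 1/4 I^B i.
Crossing each possibility with the father I^A I^B and summing P(type A): 1/4·1/4 + 1/4·1/2 + 1/4·0 + 1/4·1/4 = 1/4.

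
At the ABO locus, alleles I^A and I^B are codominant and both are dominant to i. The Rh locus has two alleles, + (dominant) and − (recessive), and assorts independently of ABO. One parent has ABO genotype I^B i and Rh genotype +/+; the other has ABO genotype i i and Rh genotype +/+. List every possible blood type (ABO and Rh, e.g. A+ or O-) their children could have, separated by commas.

Gametes from I^B i × i i give offspring ABO genotypes I^B i, i i, i.e. phenotypes O, B.
Rh cross +/+ × +/+ → phenotypes Rh+.
Combining independently: O+, B+.

O+, B+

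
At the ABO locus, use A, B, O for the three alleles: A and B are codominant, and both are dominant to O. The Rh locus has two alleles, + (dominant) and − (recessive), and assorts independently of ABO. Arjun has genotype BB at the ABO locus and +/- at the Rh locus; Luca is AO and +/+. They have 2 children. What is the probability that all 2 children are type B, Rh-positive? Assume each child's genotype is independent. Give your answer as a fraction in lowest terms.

1/4

ABO cross BB × AO → 1/2 B, 1/2 AB.
Rh cross +/- × +/+ → 1 Rh+; so P(type B, Rh-positive) = 1/2 × 1 = 1/2 per child.
All 2 independent: (1/2)^2 = 1/4.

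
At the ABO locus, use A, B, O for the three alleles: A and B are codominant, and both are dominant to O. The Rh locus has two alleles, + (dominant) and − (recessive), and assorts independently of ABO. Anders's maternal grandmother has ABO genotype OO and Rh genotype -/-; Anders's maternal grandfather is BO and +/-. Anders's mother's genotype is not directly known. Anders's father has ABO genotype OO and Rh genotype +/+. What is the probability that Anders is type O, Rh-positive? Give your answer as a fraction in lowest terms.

Anders's mother's ABO genotype from OO × BO: 1/2 BO, 1/2 OO.
Crossing each possibility with the father OO and summing P(type O): 1/2·1/2 + 1/2·1 = 3/4.
Similarly for Rh via the mother's Rh distribution: P(Rh+) = 1.
Independent loci: 3/4 × 1 = 3/4.

3/4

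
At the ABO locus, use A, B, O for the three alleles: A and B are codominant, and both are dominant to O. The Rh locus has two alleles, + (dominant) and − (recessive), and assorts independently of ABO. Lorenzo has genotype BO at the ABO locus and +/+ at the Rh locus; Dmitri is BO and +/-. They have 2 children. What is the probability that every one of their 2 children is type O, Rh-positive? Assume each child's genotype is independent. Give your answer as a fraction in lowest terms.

ABO cross BO × BO → 1/4 O, 3/4 B.
Rh cross +/+ × +/- → 1 Rh+; so P(type O, Rh-positive) = 1/4 × 1 = 1/4 per child.
All 2 independent: (1/4)^2 = 1/16.

1/16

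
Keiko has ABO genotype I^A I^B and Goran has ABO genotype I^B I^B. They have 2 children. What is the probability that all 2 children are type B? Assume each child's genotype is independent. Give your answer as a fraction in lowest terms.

ABO cross I^A I^B × I^B I^B → 1/2 B, 1/2 AB.
So P(type B) = 1/2 per child.
All 2 independent: (1/2)^2 = 1/4.

1/4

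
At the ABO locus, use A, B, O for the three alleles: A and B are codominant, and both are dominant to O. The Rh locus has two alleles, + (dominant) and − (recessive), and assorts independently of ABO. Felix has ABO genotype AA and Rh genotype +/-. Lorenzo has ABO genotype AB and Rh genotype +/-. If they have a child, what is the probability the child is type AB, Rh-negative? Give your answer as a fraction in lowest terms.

1/8

ABO cross AA × AB → offspring phenotypes: 1/2 A, 1/2 AB.
Rh cross +/- × +/- → 3/4 Rh+, 1/4 Rh-.
Independent loci: P(type AB, Rh-negative) = 1/2 × 1/4 = 1/8.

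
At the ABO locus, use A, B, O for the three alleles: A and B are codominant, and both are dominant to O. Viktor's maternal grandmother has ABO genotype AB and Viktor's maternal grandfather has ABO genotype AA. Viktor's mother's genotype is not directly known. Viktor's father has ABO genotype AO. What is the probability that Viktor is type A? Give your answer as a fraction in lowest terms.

Viktor's mother's ABO genotype from AB × AA: 1/2 AA, 1/2 AB.
Crossing each possibility with the father AO and summing P(type A): 1/2·1 + 1/2·1/2 = 3/4.

3/4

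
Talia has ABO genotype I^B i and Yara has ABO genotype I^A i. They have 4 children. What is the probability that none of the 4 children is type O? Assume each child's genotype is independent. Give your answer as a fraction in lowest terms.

81/256

ABO cross I^B i × I^A i → 1/4 O, 1/4 A, 1/4 B, 1/4 AB.
So P(type O) = 1/4 per child.
P(not type O) = 3/4 for one child; (3/4)^4 = 81/256.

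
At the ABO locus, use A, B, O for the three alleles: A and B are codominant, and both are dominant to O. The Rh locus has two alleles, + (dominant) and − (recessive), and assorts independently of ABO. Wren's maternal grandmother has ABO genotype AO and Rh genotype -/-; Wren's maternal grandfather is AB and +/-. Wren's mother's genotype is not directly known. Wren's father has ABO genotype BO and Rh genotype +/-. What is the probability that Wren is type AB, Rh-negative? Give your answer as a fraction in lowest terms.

3/32

Wren's mother's ABO genotype from AO × AB: 1/4 AA, 1/4 AB, 1/4 AO, 1/4 BO.
Crossing each possibility with the father BO and summing P(type AB): 1/4·1/2 + 1/4·1/4 + 1/4·1/4 + 1/4·0 = 1/4.
Similarly for Rh via the mother's Rh distribution: P(Rh-) = 3/8.
Independent loci: 1/4 × 3/8 = 3/32.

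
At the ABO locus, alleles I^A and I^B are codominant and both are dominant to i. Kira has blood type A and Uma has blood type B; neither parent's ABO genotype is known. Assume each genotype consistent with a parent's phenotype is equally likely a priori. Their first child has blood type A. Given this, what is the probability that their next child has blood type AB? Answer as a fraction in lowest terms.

Possible genotypes: Kira ∈ {I^A I^A, I^A i}; Uma ∈ {I^B I^B, I^B i}.
Weight each parental genotype pair by prior × P(type-A child):
  I^A I^A × I^B i: posterior weight 2/3; P(next child type AB) = 1/2.
  I^A i × I^B i: posterior weight 1/3; P(next child type AB) = 1/4.
Weighted sum = 5/12.

5/12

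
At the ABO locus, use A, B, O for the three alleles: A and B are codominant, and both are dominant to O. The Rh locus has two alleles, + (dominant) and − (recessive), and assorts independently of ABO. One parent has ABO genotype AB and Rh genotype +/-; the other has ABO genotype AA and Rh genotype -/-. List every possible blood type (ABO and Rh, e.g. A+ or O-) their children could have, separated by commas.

A+, A-, AB+, AB-

Gametes from AB × AA give offspring ABO genotypes AA, AB, i.e. phenotypes A, AB.
Rh cross +/- × -/- → phenotypes Rh+, Rh-.
Combining independently: A+, A-, AB+, AB-.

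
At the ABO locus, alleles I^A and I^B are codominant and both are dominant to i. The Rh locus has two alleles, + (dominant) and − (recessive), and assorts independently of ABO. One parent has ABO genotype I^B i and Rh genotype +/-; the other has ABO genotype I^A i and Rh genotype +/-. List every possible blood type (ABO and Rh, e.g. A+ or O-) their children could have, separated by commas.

Gametes from I^B i × I^A i give offspring ABO genotypes I^A I^B, I^A i, I^B i, i i, i.e. phenotypes O, A, B, AB.
Rh cross +/- × +/- → phenotypes Rh+, Rh-.
Combining independently: O+, O-, A+, A-, B+, B-, AB+, AB-.

O+, O-, A+, A-, B+, B-, AB+, AB-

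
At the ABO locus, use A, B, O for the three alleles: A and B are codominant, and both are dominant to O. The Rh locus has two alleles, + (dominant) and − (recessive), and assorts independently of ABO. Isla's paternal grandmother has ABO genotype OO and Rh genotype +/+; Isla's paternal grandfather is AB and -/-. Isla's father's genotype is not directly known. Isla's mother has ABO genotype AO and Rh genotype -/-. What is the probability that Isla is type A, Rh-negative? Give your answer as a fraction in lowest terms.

1/4

Isla's father's ABO genotype from OO × AB: 1/2 AO, 1/2 BO.
Crossing each possibility with the mother AO and summing P(type A): 1/2·3/4 + 1/2·1/4 = 1/2.
Similarly for Rh via the father's Rh distribution: P(Rh-) = 1/2.
Independent loci: 1/2 × 1/2 = 1/4.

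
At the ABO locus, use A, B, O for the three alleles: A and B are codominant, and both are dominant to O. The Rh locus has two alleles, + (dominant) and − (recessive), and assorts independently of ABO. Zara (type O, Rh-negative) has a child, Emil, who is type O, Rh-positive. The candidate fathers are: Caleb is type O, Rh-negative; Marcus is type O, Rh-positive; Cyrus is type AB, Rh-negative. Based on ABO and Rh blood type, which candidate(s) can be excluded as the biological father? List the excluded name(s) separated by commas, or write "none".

Caleb, Cyrus

A candidate is excluded only if no genotype consistent with his phenotype could produce a type O, Rh-positive child with a type O, Rh-negative mother.
Caleb (type O, Rh-): no genotype consistent with that phenotype can produce a type-O Rh+ child with a type-O mother.
Cyrus (type AB, Rh-): no genotype consistent with that phenotype can produce a type-O Rh+ child with a type-O mother.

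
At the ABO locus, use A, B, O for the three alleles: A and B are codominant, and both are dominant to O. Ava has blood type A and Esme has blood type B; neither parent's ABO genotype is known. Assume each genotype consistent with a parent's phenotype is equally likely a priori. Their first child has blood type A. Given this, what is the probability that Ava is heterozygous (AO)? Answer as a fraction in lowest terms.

Possible genotypes: Ava ∈ {AA, AO}; Esme ∈ {BB, BO}.
Weight each parental genotype pair by prior × P(type-A child):
  AA × BO: posterior weight 2/3.
  AO × BO: posterior weight 1/3.
Sum the posterior weight over pairs where Ava is AO: 1/3.

1/3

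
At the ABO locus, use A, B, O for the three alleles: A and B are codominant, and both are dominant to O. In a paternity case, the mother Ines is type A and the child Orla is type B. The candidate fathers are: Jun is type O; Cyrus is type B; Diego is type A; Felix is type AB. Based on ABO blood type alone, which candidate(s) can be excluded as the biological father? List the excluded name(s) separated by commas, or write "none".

Jun, Diego

A candidate is excluded only if no genotype consistent with his phenotype could produce a type B child with a type A mother.
Jun (type O): no genotype consistent with that phenotype can produce a type-B child with a type-A mother.
Diego (type A): no genotype consistent with that phenotype can produce a type-B child with a type-A mother.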